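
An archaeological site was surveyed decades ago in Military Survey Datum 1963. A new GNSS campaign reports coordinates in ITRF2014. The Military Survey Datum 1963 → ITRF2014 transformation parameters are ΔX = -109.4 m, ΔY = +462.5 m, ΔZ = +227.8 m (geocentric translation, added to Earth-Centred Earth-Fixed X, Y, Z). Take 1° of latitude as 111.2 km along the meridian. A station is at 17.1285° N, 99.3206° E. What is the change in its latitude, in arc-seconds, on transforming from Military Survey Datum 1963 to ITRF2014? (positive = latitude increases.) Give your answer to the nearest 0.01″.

Δφ = 2.53″

sin φ = 0.294516, cos φ = 0.955647, sin λ = 0.986798, cos λ = -0.161959.
North component: ΔN = −sin φ cos λ·ΔX − sin φ sin λ·ΔY + cos φ·ΔZ = −(0.294516)(-0.161959)(-109.4) − (0.294516)(0.986798)(462.5) + (0.955647)(227.8) = 78.06 m.
1° of latitude spans 111200 m, so Δφ = 78.06 / 111200 × 3600 = 2.527″.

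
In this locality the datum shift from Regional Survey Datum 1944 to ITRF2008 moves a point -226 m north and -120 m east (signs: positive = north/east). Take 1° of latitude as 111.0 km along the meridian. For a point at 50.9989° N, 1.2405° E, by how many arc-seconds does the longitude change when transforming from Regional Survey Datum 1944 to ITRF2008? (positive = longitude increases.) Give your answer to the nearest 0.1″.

Δλ = -6.2″

At latitude 50.9989°, cos φ = 0.629335.
1° of longitude at this latitude = 111.0 × cos φ = 69.86 km, so Δλ = -120.0 / 69856.2 = -0.0017178° = -6.184″.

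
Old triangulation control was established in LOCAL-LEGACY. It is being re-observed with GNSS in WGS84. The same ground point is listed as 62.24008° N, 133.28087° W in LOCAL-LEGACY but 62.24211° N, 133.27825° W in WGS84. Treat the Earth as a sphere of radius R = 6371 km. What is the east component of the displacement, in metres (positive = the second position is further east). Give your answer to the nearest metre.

ΔE = 136 m

Δφ = 62.24211° − 62.24008° = +0.00203°; Δλ = -133.27825° − -133.28087° = +0.00262°.
1° along a meridian = πR/180 = 111195 m.
ΔN = Δφ × 111195 = 225.7 m; ΔE = Δλ × 111195 × cos(62.24008°) = +0.00262 × 111195 × 0.465768 = 135.7 m.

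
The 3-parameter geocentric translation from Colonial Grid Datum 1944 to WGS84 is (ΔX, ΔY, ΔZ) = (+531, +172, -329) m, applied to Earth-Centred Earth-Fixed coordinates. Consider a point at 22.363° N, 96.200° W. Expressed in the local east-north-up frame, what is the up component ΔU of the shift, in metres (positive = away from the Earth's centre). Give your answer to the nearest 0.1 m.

ΔU = -336.3 m

At φ = 22.363°, λ = -96.200°: sin φ = 0.380473, cos φ = 0.924792, sin λ = -0.994151, cos λ = -0.107999.
ΔU = cos φ cos λ·ΔX + cos φ sin λ·ΔY + sin φ·ΔZ = (0.924792)(-0.107999)(531) + (0.924792)(-0.994151)(172) + (0.380473)(-329) = -336.34 m.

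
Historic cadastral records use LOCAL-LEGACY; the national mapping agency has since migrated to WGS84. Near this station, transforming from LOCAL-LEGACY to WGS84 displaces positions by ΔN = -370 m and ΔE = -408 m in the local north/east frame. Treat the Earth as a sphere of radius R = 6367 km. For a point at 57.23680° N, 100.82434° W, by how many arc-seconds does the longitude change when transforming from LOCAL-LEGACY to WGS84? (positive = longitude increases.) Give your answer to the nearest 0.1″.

Δλ = -24.4″

At latitude 57.23680°, cos φ = 0.541168.
One radian of longitude at latitude φ spans R cos φ, so Δλ = ΔE / (R cos φ) = -408.0 / (6367000 × 0.541168) = -1.1841e-04 rad = -24.424″.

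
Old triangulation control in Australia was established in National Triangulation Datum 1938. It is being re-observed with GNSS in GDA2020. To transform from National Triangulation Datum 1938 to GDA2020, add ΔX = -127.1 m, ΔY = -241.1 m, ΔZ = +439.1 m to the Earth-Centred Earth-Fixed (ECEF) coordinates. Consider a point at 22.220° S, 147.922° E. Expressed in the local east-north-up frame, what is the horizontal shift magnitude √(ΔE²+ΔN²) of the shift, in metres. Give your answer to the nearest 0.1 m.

482.6 m

At φ = -22.220°, λ = 147.922°: sin φ = -0.378164, cos φ = 0.925739, sin λ = 0.531073, cos λ = -0.847326.
ΔE = −sin λ·ΔX + cos λ·ΔY = −(0.531073)·(-127.1) + (-0.847326)·(-241.1) = 271.79 m.
ΔN = −sin φ cos λ·ΔX − sin φ sin λ·ΔY + cos φ·ΔZ = −(-0.378164)(-0.847326)(-127.1) − (-0.378164)(0.531073)(-241.1) + (0.925739)(439.1) = 398.80 m.
Horizontal magnitude = √(ΔE² + ΔN²) = √(271.79² + 398.80²) = 482.61 m.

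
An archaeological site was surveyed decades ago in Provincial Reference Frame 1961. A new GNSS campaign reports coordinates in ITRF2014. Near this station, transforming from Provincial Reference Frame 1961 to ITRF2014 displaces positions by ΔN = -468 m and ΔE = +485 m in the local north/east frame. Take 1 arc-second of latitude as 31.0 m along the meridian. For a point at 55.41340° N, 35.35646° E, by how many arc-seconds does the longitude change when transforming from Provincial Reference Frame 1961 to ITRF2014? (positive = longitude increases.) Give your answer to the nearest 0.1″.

At latitude 55.41340°, cos φ = 0.567651.
1″ of longitude at this latitude = 31.00 × cos φ = 17.5972 m, so Δλ = 485.0 / 17.5972 = 27.561″.

Δλ = 27.6″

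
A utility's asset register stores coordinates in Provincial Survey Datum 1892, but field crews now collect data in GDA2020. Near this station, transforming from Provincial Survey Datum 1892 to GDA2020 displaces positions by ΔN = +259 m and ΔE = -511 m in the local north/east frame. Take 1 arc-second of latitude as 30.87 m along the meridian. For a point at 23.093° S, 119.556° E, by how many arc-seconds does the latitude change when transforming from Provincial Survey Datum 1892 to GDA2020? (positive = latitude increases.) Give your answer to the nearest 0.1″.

1″ of latitude = 30.87 m, so Δφ = 259.0 / 30.87 = 8.390″.

Δφ = 8.4″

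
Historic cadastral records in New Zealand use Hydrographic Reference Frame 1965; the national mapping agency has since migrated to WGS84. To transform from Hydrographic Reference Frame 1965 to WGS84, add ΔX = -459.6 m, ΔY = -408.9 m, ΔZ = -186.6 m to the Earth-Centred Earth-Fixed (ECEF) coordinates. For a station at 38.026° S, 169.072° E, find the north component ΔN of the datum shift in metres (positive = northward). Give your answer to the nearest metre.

ΔN = 83 m

At φ = -38.026°, λ = 169.072°: sin φ = -0.616019, cos φ = 0.787731, sin λ = 0.189575, cos λ = -0.981866.
ΔN = −sin φ cos λ·ΔX − sin φ sin λ·ΔY + cos φ·ΔZ = −(-0.616019)(-0.981866)(-459.6) − (-0.616019)(0.189575)(-408.9) + (0.787731)(-186.6) = 83.25 m.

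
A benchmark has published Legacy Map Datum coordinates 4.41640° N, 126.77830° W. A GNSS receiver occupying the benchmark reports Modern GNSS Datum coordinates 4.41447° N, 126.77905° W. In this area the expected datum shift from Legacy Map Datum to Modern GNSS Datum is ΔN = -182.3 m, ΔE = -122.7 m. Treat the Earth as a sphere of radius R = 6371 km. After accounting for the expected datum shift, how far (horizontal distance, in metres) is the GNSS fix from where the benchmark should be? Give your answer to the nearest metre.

Observed coordinate differences: Δφ = -0.00193°, Δλ = -0.00075°.
Converting to metres (1° lat = 111195 m, cos φ = 0.997031): observed ΔN = -214.6 m, observed ΔE = -83.1 m.
Subtracting the expected shift leaves a residual of -214.6 − (-182.3) = -32.3 m north and -83.1 − (-122.7) = 39.6 m east.
Residual distance = √((-32.3)² + 39.6²) = 51.1 m.

51 m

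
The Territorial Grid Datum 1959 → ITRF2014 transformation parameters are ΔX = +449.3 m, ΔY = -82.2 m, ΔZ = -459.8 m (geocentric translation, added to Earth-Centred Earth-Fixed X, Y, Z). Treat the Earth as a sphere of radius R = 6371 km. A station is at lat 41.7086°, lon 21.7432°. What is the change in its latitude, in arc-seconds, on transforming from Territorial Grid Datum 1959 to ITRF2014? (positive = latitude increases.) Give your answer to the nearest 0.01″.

Δφ = -19.45″

sin φ = 0.665342, cos φ = 0.746538, sin λ = 0.370447, cos λ = 0.928854.
North component: ΔN = −sin φ cos λ·ΔX − sin φ sin λ·ΔY + cos φ·ΔZ = −(0.665342)(0.928854)(449.3) − (0.665342)(0.370447)(-82.2) + (0.746538)(-459.8) = -600.67 m.
1° of latitude spans πR/180 = 111195 m, so Δφ = -600.67 / 111195 × 3600 = -19.447″.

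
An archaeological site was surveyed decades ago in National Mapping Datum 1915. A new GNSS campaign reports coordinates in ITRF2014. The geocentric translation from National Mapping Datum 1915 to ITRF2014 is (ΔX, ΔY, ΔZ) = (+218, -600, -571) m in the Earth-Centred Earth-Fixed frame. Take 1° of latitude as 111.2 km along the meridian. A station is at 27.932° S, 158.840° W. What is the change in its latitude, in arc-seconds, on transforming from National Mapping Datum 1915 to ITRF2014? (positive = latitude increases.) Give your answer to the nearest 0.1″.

sin φ = -0.468423, cos φ = 0.883504, sin λ = -0.360974, cos λ = -0.932576.
North component: ΔN = −sin φ cos λ·ΔX − sin φ sin λ·ΔY + cos φ·ΔZ = −(-0.468423)(-0.932576)(218) − (-0.468423)(-0.360974)(-600) + (0.883504)(-571) = -498.26 m.
1° of latitude spans 111200 m, so Δφ = -498.26 / 111200 × 3600 = -16.131″.

Δφ = -16.1″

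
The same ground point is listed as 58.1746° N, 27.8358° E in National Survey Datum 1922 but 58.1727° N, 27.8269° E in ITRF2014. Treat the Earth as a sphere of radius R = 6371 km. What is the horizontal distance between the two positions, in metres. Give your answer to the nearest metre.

563 m

Δφ = 58.1727° − 58.1746° = -0.0019°; Δλ = 27.8269° − 27.8358° = -0.0089°.
1° along a meridian = πR/180 = 111195 m.
ΔN = Δφ × 111195 = -211.3 m; ΔE = Δλ × 111195 × cos(58.1746°) = -0.0089 × 111195 × 0.527333 = -521.9 m.
Distance = √(ΔE² + ΔN²) = √((-521.9)² + (-211.3)²) = 563.0 m.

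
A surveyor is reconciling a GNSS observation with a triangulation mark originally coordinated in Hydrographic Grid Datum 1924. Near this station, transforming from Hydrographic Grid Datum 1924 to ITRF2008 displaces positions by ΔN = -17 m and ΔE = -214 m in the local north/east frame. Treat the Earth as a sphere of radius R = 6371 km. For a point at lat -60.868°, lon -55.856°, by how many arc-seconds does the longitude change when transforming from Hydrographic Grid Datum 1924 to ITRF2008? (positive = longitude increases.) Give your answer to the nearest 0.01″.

At latitude -60.868°, cos φ = 0.486823.
One radian of longitude at latitude φ spans R cos φ, so Δλ = ΔE / (R cos φ) = -214.0 / (6371000 × 0.486823) = -6.8998e-05 rad = -14.232″.

Δλ = -14.23″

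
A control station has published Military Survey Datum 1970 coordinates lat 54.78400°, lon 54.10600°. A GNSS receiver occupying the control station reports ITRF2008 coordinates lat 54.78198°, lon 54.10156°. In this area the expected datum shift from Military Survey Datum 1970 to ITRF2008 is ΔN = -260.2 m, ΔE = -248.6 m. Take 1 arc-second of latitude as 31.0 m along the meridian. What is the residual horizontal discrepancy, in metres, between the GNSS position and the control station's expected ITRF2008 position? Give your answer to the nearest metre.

51 m

Observed coordinate differences: Δφ = -0.00202°, Δλ = -0.00444°.
Converting to metres (1° lat = 111600 m, cos φ = 0.576660): observed ΔN = -225.4 m, observed ΔE = -285.7 m.
Subtracting the expected shift leaves a residual of -225.4 − (-260.2) = 34.8 m north and -285.7 − (-248.6) = -37.1 m east.
Residual distance = √(34.8² + (-37.1)²) = 50.9 m.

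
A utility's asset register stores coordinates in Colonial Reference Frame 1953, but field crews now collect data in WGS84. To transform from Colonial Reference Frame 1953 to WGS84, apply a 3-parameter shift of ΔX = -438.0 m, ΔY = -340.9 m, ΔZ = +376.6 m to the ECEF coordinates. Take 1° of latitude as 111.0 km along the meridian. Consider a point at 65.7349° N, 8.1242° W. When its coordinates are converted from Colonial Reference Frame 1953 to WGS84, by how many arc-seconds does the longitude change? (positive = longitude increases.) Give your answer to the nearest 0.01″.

sin φ = 0.911654, cos φ = 0.410959, sin λ = -0.141319, cos λ = 0.989964.
East component: ΔE = −sin λ·ΔX + cos λ·ΔY = −(-0.141319)(-438.0) + (0.989964)(-340.9) = -399.38 m.
1° of latitude spans 111000 m; at latitude φ, 1° of longitude spans that × cos φ = 45616.5 m, so Δλ = -399.38 / 45616.5 × 3600 = -31.518″.

Δλ = -31.52″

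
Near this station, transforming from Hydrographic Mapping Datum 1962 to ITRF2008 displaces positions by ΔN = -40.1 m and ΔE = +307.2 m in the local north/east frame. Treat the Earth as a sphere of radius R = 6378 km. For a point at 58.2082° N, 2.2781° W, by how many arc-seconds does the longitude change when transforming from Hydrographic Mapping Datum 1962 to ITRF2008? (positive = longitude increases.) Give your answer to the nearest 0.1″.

Δλ = 18.9″

At latitude 58.2082°, cos φ = 0.526834.
One radian of longitude at latitude φ spans R cos φ, so Δλ = ΔE / (R cos φ) = 307.2 / (6378000 × 0.526834) = 9.1425e-05 rad = 18.858″.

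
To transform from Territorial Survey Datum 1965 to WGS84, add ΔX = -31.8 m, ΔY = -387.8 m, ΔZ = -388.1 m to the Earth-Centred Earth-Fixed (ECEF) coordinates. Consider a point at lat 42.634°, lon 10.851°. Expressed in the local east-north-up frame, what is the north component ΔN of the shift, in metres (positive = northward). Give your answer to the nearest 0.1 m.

ΔN = -214.9 m

At φ = 42.634°, λ = 10.851°: sin φ = 0.677313, cos φ = 0.735695, sin λ = 0.188256, cos λ = 0.982120.
ΔN = −sin φ cos λ·ΔX − sin φ sin λ·ΔY + cos φ·ΔZ = −(0.677313)(0.982120)(-31.8) − (0.677313)(0.188256)(-387.8) + (0.735695)(-388.1) = -214.92 m.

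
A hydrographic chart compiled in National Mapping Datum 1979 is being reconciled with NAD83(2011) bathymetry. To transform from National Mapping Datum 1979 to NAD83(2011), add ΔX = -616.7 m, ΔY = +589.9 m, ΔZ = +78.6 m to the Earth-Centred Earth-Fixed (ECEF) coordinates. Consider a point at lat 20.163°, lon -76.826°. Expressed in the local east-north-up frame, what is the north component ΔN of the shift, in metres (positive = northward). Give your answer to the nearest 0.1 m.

ΔN = 320.2 m

At φ = 20.163°, λ = -76.826°: sin φ = 0.344692, cos φ = 0.938716, sin λ = -0.973682, cos λ = 0.227909.
ΔN = −sin φ cos λ·ΔX − sin φ sin λ·ΔY + cos φ·ΔZ = −(0.344692)(0.227909)(-616.7) − (0.344692)(-0.973682)(589.9) + (0.938716)(78.6) = 320.21 m.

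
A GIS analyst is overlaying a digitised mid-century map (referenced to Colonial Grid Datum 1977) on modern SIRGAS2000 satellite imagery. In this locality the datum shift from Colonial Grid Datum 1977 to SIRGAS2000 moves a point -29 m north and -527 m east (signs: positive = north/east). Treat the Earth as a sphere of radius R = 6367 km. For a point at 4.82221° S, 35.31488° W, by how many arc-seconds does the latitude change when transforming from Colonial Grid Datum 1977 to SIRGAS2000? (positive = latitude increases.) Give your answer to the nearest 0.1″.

Δφ = -0.9″

On a sphere of radius R, 1 rad of latitude = R, so Δφ = ΔN / R = -29.0 / 6367000 = -4.5547e-06 rad = -0.939″.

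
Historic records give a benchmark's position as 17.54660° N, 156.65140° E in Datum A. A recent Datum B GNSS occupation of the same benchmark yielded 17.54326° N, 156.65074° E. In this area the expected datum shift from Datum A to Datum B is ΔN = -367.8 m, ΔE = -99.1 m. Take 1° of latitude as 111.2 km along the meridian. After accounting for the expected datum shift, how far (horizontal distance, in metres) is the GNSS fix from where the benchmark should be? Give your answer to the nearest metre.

Observed coordinate differences: Δφ = -0.00334°, Δλ = -0.00066°.
Converting to metres (1° lat = 111200 m, cos φ = 0.953472): observed ΔN = -371.4 m, observed ΔE = -70.0 m.
Subtracting the expected shift leaves a residual of -371.4 − (-367.8) = -3.6 m north and -70.0 − (-99.1) = 29.1 m east.
Residual distance = √((-3.6)² + 29.1²) = 29.3 m.

29 m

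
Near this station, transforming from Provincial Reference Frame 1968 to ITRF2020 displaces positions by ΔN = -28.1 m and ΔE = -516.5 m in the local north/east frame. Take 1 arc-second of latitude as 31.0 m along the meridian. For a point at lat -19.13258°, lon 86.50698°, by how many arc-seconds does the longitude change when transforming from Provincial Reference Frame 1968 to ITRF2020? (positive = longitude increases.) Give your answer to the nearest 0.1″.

At latitude -19.13258°, cos φ = 0.944763.
1″ of longitude at this latitude = 31.00 × cos φ = 29.2876 m, so Δλ = -516.5 / 29.2876 = -17.635″.

Δλ = -17.6″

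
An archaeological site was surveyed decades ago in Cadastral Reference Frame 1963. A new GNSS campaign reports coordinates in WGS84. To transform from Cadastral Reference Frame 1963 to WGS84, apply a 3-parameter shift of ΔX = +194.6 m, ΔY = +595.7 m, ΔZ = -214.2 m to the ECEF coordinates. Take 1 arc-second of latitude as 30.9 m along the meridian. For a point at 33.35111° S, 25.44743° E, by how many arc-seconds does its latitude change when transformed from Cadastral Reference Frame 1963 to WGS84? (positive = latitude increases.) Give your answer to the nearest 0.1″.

Δφ = 1.9″

sin φ = -0.549768, cos φ = 0.835317, sin λ = 0.429683, cos λ = 0.902980.
North component: ΔN = −sin φ cos λ·ΔX − sin φ sin λ·ΔY + cos φ·ΔZ = −(-0.549768)(0.902980)(194.6) − (-0.549768)(0.429683)(595.7) + (0.835317)(-214.2) = 58.40 m.
1° of latitude spans 3600 × 30.90 = 111240 m, so Δφ = 58.40 / 111240 × 3600 = 1.890″.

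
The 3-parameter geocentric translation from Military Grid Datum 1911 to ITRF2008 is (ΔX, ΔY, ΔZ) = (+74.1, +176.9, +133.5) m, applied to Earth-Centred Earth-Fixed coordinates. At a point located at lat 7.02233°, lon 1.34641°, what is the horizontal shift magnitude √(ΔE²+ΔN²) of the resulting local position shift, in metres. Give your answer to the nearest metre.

The local east axis at (φ, λ) is (−sin λ, cos λ, 0), so ΔE = −sin(1.34641°)·74.1 + cos(1.34641°)·176.9 = 175.11 m.
The local north axis is (−sin φ cos λ, −sin φ sin λ, cos φ), giving ΔN = -9.057 − 0.508 + 132.499 = 122.93 m.
Horizontal magnitude = √(ΔE² + ΔN²) = √(175.11² + 122.93²) = 213.95 m.

214 m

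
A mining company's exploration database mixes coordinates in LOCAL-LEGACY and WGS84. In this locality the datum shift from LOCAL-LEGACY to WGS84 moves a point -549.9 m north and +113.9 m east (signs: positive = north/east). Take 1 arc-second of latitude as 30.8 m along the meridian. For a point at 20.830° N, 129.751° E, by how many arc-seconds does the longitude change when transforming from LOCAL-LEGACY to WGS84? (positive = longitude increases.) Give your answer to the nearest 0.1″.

Δλ = 4.0″

At latitude 20.830°, cos φ = 0.934640.
1″ of longitude at this latitude = 30.80 × cos φ = 28.7869 m, so Δλ = 113.9 / 28.7869 = 3.957″.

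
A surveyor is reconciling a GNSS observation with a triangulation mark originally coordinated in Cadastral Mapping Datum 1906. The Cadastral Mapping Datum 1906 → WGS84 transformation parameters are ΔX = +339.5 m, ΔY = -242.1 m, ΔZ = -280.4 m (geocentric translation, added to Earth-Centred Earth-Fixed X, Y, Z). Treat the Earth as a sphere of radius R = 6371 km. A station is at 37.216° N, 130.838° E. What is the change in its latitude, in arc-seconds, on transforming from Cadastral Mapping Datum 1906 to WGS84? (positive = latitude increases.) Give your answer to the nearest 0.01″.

sin φ = 0.604822, cos φ = 0.796361, sin λ = 0.756562, cos λ = -0.653923.
North component: ΔN = −sin φ cos λ·ΔX − sin φ sin λ·ΔY + cos φ·ΔZ = −(0.604822)(-0.653923)(339.5) − (0.604822)(0.756562)(-242.1) + (0.796361)(-280.4) = 21.76 m.
1° of latitude spans πR/180 = 111195 m, so Δφ = 21.76 / 111195 × 3600 = 0.704″.

Δφ = 0.70″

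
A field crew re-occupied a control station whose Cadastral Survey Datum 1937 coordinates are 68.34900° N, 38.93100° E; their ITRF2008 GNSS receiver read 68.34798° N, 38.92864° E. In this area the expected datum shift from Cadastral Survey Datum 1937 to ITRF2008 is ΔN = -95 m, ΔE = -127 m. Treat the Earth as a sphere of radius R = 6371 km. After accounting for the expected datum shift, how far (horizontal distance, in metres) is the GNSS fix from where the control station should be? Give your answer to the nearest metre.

Observed coordinate differences: Δφ = -0.00102°, Δλ = -0.00236°.
Converting to metres (1° lat = 111195 m, cos φ = 0.368952): observed ΔN = -113.4 m, observed ΔE = -96.8 m.
Subtracting the expected shift leaves a residual of -113.4 − (-95) = -18.4 m north and -96.8 − (-127) = 30.2 m east.
Residual distance = √((-18.4)² + 30.2²) = 35.4 m.

35 m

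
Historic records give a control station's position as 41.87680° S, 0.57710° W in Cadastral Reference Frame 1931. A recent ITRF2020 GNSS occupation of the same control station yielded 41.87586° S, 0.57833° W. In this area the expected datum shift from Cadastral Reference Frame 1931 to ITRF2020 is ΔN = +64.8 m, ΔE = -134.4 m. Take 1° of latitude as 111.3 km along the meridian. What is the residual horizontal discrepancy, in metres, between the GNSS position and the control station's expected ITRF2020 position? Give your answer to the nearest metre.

51 m

Observed coordinate differences: Δφ = +0.00094°, Δλ = -0.00123°.
Converting to metres (1° lat = 111300 m, cos φ = 0.744582): observed ΔN = 104.6 m, observed ΔE = -101.9 m.
Subtracting the expected shift leaves a residual of 104.6 − (64.8) = 39.8 m north and -101.9 − (-134.4) = 32.5 m east.
Residual distance = √(39.8² + 32.5²) = 51.4 m.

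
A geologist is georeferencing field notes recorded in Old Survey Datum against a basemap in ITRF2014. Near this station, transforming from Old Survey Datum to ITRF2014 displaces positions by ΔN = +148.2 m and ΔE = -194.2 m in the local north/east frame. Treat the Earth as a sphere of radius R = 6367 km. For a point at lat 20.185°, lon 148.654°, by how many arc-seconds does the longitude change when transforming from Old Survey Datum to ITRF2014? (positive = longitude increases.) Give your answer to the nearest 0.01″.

At latitude 20.185°, cos φ = 0.938583.
One radian of longitude at latitude φ spans R cos φ, so Δλ = ΔE / (R cos φ) = -194.2 / (6367000 × 0.938583) = -3.2497e-05 rad = -6.703″.

Δλ = -6.70″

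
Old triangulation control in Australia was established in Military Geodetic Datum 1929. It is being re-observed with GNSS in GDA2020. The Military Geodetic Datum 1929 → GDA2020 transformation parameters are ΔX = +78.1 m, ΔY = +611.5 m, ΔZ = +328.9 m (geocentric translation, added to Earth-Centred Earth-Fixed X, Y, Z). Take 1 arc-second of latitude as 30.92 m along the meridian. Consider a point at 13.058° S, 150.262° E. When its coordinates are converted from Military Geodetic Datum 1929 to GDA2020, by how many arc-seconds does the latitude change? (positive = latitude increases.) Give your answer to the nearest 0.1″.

Δφ = 12.1″

sin φ = -0.225937, cos φ = 0.974142, sin λ = 0.496035, cos λ = -0.868303.
North component: ΔN = −sin φ cos λ·ΔX − sin φ sin λ·ΔY + cos φ·ΔZ = −(-0.225937)(-0.868303)(78.1) − (-0.225937)(0.496035)(611.5) + (0.974142)(328.9) = 373.61 m.
1° of latitude spans 3600 × 30.92 = 111312 m, so Δφ = 373.61 / 111312 × 3600 = 12.083″.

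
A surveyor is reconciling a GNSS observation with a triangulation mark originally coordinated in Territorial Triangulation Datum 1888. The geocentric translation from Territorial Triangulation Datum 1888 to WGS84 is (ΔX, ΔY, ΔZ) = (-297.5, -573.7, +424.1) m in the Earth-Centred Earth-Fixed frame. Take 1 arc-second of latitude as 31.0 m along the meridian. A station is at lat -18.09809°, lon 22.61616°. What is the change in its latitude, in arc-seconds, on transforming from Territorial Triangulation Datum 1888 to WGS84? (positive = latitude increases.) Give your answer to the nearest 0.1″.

sin φ = -0.310645, cos φ = 0.950526, sin λ = 0.384556, cos λ = 0.923102.
North component: ΔN = −sin φ cos λ·ΔX − sin φ sin λ·ΔY + cos φ·ΔZ = −(-0.310645)(0.923102)(-297.5) − (-0.310645)(0.384556)(-573.7) + (0.950526)(424.1) = 249.27 m.
1° of latitude spans 3600 × 31.00 = 111600 m, so Δφ = 249.27 / 111600 × 3600 = 8.041″.

Δφ = 8.0″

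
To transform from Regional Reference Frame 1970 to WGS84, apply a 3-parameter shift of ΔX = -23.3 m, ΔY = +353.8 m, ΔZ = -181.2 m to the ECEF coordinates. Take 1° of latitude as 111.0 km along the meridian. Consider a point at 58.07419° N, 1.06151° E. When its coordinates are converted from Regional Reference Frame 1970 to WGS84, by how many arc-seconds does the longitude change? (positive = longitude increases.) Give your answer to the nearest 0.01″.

sin φ = 0.848734, cos φ = 0.528821, sin λ = 0.018526, cos λ = 0.999828.
East component: ΔE = −sin λ·ΔX + cos λ·ΔY = −(0.018526)(-23.3) + (0.999828)(353.8) = 354.17 m.
1° of latitude spans 111000 m; at latitude φ, 1° of longitude spans that × cos φ = 58699.1 m, so Δλ = 354.17 / 58699.1 × 3600 = 21.721″.

Δλ = 21.72″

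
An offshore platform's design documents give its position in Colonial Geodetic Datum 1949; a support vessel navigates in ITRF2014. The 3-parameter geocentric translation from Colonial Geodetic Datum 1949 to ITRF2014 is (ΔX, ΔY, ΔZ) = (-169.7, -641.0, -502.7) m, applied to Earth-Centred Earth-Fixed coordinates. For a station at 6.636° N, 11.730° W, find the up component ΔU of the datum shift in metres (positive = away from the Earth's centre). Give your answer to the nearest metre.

The local up (radial) axis is (cos φ cos λ, cos φ sin λ, sin φ), giving ΔU = -165.043 + 129.442 − 58.093 = -93.69 m.

ΔU = -94 m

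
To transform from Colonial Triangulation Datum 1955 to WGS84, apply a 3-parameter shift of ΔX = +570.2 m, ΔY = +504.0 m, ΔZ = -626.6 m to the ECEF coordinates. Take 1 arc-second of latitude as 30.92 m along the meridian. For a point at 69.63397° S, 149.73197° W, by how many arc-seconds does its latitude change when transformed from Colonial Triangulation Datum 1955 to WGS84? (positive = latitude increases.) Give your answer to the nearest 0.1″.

Δφ = -29.7″

sin φ = -0.937488, cos φ = 0.348016, sin λ = -0.504046, cos λ = -0.863677.
North component: ΔN = −sin φ cos λ·ΔX − sin φ sin λ·ΔY + cos φ·ΔZ = −(-0.937488)(-0.863677)(570.2) − (-0.937488)(-0.504046)(504.0) + (0.348016)(-626.6) = -917.91 m.
1° of latitude spans 3600 × 30.92 = 111312 m, so Δφ = -917.91 / 111312 × 3600 = -29.687″.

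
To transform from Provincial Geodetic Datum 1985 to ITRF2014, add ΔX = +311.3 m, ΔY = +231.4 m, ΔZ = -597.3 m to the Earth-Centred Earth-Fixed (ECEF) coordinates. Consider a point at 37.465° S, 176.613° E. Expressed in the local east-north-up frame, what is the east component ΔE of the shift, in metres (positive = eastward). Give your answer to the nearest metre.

ΔE = -249 m

The local east axis at (φ, λ) is (−sin λ, cos λ, 0), so ΔE = −sin(176.613°)·311.3 + cos(176.613°)·231.4 = -249.39 m.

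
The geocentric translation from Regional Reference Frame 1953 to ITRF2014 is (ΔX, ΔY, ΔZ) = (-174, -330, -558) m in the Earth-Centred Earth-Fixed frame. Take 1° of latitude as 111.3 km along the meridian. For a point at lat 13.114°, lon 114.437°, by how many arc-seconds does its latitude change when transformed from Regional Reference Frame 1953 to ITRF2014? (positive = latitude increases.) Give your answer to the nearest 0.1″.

sin φ = 0.226889, cos φ = 0.973921, sin λ = 0.910417, cos λ = -0.413692.
North component: ΔN = −sin φ cos λ·ΔX − sin φ sin λ·ΔY + cos φ·ΔZ = −(0.226889)(-0.413692)(-174) − (0.226889)(0.910417)(-330) + (0.973921)(-558) = -491.61 m.
1° of latitude spans 111300 m, so Δφ = -491.61 / 111300 × 3600 = -15.901″.

Δφ = -15.9″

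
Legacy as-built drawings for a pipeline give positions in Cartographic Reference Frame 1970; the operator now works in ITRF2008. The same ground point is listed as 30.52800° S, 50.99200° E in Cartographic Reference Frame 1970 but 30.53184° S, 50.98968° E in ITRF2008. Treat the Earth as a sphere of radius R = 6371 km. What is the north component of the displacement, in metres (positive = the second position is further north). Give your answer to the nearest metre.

Δφ = -30.53184° − -30.52800° = -0.00384°; Δλ = 50.98968° − 50.99200° = -0.00232°.
1° along a meridian = πR/180 = 111195 m.
ΔN = Δφ × 111195 = -427.0 m; ΔE = Δλ × 111195 × cos(-30.52800°) = -0.00232 × 111195 × 0.861381 = -222.2 m.

ΔN = -427 m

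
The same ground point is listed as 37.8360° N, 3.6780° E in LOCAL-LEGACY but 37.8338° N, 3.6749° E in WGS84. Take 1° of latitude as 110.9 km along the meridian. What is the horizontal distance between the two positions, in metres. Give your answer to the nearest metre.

365 m

Δφ = 37.8338° − 37.8360° = -0.0022°; Δλ = 3.6749° − 3.6780° = -0.0031°.
ΔN = Δφ × 110900 = -244.0 m; ΔE = Δλ × 110900 × cos(37.8360°) = -0.0031 × 110900 × 0.789770 = -271.5 m.
Distance = √(ΔE² + ΔN²) = √((-271.5)² + (-244.0)²) = 365.0 m.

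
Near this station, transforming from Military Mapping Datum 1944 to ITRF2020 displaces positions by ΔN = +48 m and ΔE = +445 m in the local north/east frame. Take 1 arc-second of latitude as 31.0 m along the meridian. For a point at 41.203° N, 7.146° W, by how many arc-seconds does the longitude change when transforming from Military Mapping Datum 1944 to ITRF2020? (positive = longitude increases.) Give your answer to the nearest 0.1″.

Δλ = 19.1″

At latitude 41.203°, cos φ = 0.752380.
1″ of longitude at this latitude = 31.00 × cos φ = 23.3238 m, so Δλ = 445.0 / 23.3238 = 19.079″.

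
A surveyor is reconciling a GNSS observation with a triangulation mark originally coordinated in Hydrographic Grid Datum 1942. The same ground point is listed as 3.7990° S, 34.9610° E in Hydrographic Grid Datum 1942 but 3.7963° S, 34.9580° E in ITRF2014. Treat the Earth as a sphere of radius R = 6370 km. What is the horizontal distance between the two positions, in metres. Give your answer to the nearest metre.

448 m

Δφ = -3.7963° − -3.7990° = +0.0027°; Δλ = 34.9580° − 34.9610° = -0.0030°.
1° along a meridian = πR/180 = 111177 m.
ΔN = Δφ × 111177 = 300.2 m; ΔE = Δλ × 111177 × cos(-3.7990°) = -0.0030 × 111177 × 0.997803 = -332.8 m.
Distance = √(ΔE² + ΔN²) = √((-332.8)² + 300.2²) = 448.2 m.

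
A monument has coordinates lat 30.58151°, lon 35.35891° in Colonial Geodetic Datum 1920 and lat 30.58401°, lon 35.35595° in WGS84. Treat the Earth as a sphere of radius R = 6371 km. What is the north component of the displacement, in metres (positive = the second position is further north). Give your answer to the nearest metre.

ΔN = 278 m

Δφ = 30.58401° − 30.58151° = +0.00250°; Δλ = 35.35595° − 35.35891° = -0.00296°.
1° along a meridian = πR/180 = 111195 m.
ΔN = Δφ × 111195 = 278.0 m; ΔE = Δλ × 111195 × cos(30.58151°) = -0.00296 × 111195 × 0.860906 = -283.4 m.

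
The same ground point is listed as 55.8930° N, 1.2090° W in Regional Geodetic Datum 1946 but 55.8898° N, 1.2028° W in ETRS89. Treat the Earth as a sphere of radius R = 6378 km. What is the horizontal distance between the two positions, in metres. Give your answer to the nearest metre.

526 m

Δφ = 55.8898° − 55.8930° = -0.0032°; Δλ = -1.2028° − -1.2090° = +0.0062°.
1° along a meridian = πR/180 = 111317 m.
ΔN = Δφ × 111317 = -356.2 m; ΔE = Δλ × 111317 × cos(55.8930°) = +0.0062 × 111317 × 0.560740 = 387.0 m.
Distance = √(ΔE² + ΔN²) = √(387.0² + (-356.2)²) = 526.0 m.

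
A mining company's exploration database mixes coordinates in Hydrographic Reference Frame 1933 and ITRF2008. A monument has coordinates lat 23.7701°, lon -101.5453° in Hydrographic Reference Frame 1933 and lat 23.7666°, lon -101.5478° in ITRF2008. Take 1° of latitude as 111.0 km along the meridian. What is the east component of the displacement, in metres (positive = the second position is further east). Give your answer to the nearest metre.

ΔE = -254 m

Δφ = 23.7666° − 23.7701° = -0.0035°; Δλ = -101.5478° − -101.5453° = -0.0025°.
ΔN = Δφ × 111000 = -388.5 m; ΔE = Δλ × 111000 × cos(23.7701°) = -0.0025 × 111000 × 0.915170 = -254.0 m.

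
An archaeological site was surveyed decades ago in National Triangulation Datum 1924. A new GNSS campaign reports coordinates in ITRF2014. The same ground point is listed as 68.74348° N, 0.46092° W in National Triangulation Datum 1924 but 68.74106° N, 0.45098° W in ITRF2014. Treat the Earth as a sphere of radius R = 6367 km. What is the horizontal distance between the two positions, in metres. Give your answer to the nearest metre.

482 m

Δφ = 68.74106° − 68.74348° = -0.00242°; Δλ = -0.45098° − -0.46092° = +0.00994°.
1° along a meridian = πR/180 = 111125 m.
ΔN = Δφ × 111125 = -268.9 m; ΔE = Δλ × 111125 × cos(68.74348°) = +0.00994 × 111125 × 0.362544 = 400.5 m.
Distance = √(ΔE² + ΔN²) = √(400.5² + (-268.9)²) = 482.4 m.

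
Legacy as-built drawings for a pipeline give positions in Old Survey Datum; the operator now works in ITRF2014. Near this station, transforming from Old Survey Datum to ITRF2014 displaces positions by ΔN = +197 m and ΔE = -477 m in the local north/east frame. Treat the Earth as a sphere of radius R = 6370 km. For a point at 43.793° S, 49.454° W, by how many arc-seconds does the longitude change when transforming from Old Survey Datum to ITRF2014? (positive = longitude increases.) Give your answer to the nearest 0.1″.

At latitude -43.793°, cos φ = 0.721845.
One radian of longitude at latitude φ spans R cos φ, so Δλ = ΔE / (R cos φ) = -477.0 / (6370000 × 0.721845) = -1.0374e-04 rad = -21.397″.

Δλ = -21.4″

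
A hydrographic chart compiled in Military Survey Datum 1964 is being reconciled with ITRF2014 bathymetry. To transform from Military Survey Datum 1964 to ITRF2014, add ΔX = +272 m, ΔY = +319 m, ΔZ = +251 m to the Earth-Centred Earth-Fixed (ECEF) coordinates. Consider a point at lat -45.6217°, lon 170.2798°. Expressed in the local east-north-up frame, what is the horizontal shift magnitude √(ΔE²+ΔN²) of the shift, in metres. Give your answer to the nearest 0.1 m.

361.0 m

At φ = -45.6217°, λ = 170.2798°: sin φ = -0.714738, cos φ = 0.699393, sin λ = 0.168837, cos λ = -0.985644.
ΔE = −sin λ·ΔX + cos λ·ΔY = −(0.168837)·(272) + (-0.985644)·(319) = -360.34 m.
ΔN = −sin φ cos λ·ΔX − sin φ sin λ·ΔY + cos φ·ΔZ = −(-0.714738)(-0.985644)(272) − (-0.714738)(0.168837)(319) + (0.699393)(251) = 22.42 m.
Horizontal magnitude = √(ΔE² + ΔN²) = √((-360.34)² + 22.42²) = 361.04 m.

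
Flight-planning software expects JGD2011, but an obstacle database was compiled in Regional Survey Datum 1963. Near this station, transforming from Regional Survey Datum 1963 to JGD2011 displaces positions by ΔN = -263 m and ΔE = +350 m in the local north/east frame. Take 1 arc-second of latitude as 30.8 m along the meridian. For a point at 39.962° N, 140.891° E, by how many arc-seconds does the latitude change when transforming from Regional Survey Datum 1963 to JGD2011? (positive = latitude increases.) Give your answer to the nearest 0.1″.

Δφ = -8.5″

1″ of latitude = 30.80 m, so Δφ = -263.0 / 30.80 = -8.539″.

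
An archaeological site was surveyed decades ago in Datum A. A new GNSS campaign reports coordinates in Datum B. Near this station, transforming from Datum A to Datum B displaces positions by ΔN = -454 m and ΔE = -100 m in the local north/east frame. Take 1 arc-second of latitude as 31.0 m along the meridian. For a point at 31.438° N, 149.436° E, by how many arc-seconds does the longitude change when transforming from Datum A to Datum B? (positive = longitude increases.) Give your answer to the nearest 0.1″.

Δλ = -3.8″

At latitude 31.438°, cos φ = 0.853205.
1″ of longitude at this latitude = 31.00 × cos φ = 26.4494 m, so Δλ = -100.0 / 26.4494 = -3.781″.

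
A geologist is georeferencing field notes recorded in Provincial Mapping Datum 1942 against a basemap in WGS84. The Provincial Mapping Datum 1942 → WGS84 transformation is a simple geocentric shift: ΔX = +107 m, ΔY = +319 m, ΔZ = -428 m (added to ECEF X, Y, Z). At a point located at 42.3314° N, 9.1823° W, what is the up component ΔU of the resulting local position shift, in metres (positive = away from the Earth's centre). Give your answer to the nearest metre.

ΔU = -248 m

The local up (radial) axis is (cos φ cos λ, cos φ sin λ, sin φ), giving ΔU = 78.087 − 37.632 − 288.223 = -247.77 m.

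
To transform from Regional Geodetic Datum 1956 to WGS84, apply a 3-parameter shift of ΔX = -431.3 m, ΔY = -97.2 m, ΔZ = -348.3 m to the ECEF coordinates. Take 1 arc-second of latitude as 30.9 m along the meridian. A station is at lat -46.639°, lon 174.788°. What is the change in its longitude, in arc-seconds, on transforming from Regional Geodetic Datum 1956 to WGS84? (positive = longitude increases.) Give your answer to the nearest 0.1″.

Δλ = 6.4″

sin φ = -0.727042, cos φ = 0.686593, sin λ = 0.090841, cos λ = -0.995865.
East component: ΔE = −sin λ·ΔX + cos λ·ΔY = −(0.090841)(-431.3) + (-0.995865)(-97.2) = 135.98 m.
1° of latitude spans 3600 × 30.90 = 111240 m; at latitude φ, 1° of longitude spans that × cos φ = 76376.6 m, so Δλ = 135.98 / 76376.6 × 3600 = 6.409″.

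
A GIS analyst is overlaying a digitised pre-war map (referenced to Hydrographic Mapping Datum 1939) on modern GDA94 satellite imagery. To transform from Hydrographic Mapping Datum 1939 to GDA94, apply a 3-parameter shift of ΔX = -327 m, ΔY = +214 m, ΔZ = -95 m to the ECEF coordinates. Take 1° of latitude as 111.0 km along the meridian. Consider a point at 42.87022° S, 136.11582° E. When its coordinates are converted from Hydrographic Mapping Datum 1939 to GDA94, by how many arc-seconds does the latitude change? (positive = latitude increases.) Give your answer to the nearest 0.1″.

Δφ = 6.2″

sin φ = -0.680340, cos φ = 0.732897, sin λ = 0.693203, cos λ = -0.720743.
North component: ΔN = −sin φ cos λ·ΔX − sin φ sin λ·ΔY + cos φ·ΔZ = −(-0.680340)(-0.720743)(-327) − (-0.680340)(0.693203)(214) + (0.732897)(-95) = 191.64 m.
1° of latitude spans 111000 m, so Δφ = 191.64 / 111000 × 3600 = 6.216″.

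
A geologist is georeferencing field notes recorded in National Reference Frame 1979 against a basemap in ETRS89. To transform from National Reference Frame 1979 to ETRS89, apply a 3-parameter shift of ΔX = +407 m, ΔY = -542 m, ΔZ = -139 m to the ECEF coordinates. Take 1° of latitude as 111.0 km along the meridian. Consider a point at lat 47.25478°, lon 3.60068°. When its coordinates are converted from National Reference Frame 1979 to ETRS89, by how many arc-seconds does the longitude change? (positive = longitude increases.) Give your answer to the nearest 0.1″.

sin φ = 0.734379, cos φ = 0.678739, sin λ = 0.062802, cos λ = 0.998026.
East component: ΔE = −sin λ·ΔX + cos λ·ΔY = −(0.062802)(407) + (0.998026)(-542) = -566.49 m.
1° of latitude spans 111000 m; at latitude φ, 1° of longitude spans that × cos φ = 75340.1 m, so Δλ = -566.49 / 75340.1 × 3600 = -27.069″.

Δλ = -27.1″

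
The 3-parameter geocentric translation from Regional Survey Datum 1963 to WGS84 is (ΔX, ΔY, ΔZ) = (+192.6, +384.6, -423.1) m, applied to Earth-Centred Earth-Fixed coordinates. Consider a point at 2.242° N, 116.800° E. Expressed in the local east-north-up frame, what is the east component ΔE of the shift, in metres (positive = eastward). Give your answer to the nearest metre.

The local east axis at (φ, λ) is (−sin λ, cos λ, 0), so ΔE = −sin(116.800°)·192.6 + cos(116.800°)·384.6 = -345.32 m.

ΔE = -345 m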